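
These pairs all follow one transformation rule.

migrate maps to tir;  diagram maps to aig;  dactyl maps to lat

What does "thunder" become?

The rule is to keep every other character starting from the second (positions 2nd, 4th, 6th, ...), then move the last character to the front.
On "thunder": the first step gives "hne", and the second then gives "ehn".

ehn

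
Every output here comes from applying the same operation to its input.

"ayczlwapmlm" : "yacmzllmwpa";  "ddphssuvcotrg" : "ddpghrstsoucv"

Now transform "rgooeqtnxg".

grogoxenqt

The pattern: move the first character to the end, then take characters alternately from the front and the back (1st, last, 2nd, 2nd-last, ...).
On "rgooeqtnxg" that produces "grogoxenqt".
(Check on "ayczlwapmlm": → "yczlwapmlma" → "yacmzllmwpa" ✓)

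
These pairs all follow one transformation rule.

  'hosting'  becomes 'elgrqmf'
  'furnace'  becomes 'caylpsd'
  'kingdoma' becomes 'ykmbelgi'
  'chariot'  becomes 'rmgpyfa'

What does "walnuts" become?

Each output is the input with this applied: shift every letter 2 places backward in the alphabet (wrapping around), then reverse the string.
On "walnuts": the first step gives "uyjlsrq", and the second then gives "qrsljyu".
(Check on "chariot": → "afypgmr" → "rmgpyfa" ✓)

qrsljyu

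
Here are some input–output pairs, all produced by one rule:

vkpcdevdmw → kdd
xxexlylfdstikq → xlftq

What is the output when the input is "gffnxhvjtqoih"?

Looking at the pairs, the operation is to keep one character in every 3, starting at position 2 (positions 2nd, 5th, 8th, ...).
On "gffnxhvjtqoih" that produces "fxjo".

fxjo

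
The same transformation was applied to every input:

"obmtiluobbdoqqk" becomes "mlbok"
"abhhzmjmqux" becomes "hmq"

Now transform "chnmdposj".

npj

Each output is the input with this applied: keep one character in every 3, starting at position 3 (positions 3rd, 6th, 9th, ...).
"chnmdposj" → "npj".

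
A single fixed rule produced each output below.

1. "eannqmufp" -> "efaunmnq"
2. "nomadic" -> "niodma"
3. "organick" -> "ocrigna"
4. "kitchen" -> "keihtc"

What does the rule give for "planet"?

pelna

The pattern: delete the last character, then take characters alternately from the front and the back (1st, last, 2nd, 2nd-last, ...).
"planet" → "plane" → "pelna".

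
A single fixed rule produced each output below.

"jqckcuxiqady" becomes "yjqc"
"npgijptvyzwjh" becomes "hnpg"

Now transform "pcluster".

What's happening: move the last character to the front, then keep only the first 4 characters.
Applying both steps to "pcluster": "rpcluste", then "rpcl".

rpcl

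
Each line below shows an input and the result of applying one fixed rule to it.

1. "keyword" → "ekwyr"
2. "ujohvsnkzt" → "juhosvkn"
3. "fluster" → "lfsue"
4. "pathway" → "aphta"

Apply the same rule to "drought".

What's happening: swap each adjacent pair of characters (1↔2, 3↔4, ...), then delete the last 2 characters.
For "drought", step one produces "rduohgt"; step two turns that into "rduoh".

rduoh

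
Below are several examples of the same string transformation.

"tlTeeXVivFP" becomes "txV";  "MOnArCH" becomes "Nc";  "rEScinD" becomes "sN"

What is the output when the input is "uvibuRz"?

Ir

The rule is to keep one character in every 3, starting at position 3 (positions 3rd, 6th, 9th, ...), then flip the case of every letter.
Doing the same to "uvibuRz": "Ir".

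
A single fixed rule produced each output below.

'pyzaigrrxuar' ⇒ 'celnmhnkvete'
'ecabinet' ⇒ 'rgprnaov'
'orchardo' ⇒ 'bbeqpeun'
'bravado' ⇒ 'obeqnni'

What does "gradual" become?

tyennhq

Looking at the pairs, the operation is to take characters alternately from the front and the back (1st, last, 2nd, 2nd-last, ...), then shift every letter 13 places forward in the alphabet (wrapping around) — i.e. ROT13.
"gradual" → "glraaud" → "tyennhq".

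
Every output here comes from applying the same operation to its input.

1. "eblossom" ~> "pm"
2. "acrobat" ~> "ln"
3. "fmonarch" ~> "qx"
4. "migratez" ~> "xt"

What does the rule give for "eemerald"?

Looking at the pairs, the operation is to shift every letter 11 places forward in the alphabet (wrapping around), then keep only the first 2 characters.
Starting from "eemerald": after the first operation, "ppxpclwo"; after the second, "pp".

pp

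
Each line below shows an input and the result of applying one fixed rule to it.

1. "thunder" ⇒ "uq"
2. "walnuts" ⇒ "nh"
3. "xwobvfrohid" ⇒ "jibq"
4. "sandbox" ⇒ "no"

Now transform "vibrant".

The rule is to keep one character in every 3, starting at position 2 (positions 2nd, 5th, 8th, ...), then shift every letter 13 places forward in the alphabet (wrapping around) — i.e. ROT13.
For "vibrant", step one produces "ia"; step two turns that into "vn".

vn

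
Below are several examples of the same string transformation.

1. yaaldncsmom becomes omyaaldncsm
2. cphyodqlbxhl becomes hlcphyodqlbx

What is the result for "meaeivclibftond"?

Looking at the pairs, the operation is to move the last 2 characters to the front (rotate right by 2).
For "meaeivclibftond" the result is "ndmeaeivclibfto".

ndmeaeivclibfto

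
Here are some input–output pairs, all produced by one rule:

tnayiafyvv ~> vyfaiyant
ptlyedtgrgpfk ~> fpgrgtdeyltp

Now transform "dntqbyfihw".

hifybqtnd

In each case the input is transformed by: delete the last character, then reverse the string.
On "dntqbyfihw": the first step gives "dntqbyfih", and the second then gives "hifybqtnd".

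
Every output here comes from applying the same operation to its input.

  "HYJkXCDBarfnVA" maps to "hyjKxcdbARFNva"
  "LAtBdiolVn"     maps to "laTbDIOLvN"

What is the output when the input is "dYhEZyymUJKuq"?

What's happening: flip the case of every letter.
Applying that to "dYhEZyymUJKuq" gives "DyHezYYMujkUQ".

DyHezYYMujkUQ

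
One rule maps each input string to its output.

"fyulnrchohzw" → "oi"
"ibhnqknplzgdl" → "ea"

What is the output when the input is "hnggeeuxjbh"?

aao

Rule — shift every letter 6 places backward in the alphabet (wrapping around), then keep only the vowels.
"hnggeeuxjbh" → "bhaayyordvb" → "aao".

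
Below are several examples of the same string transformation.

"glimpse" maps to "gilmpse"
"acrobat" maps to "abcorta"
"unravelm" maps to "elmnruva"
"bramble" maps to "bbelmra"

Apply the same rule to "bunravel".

belnruva

Rule — sort the characters into alphabetical order, then move the first character to the end.
Starting from "bunravel": after the first operation, "abelnruv"; after the second, "belnruva".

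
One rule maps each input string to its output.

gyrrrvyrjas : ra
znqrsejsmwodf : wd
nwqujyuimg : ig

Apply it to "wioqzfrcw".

In each case the input is transformed by: keep every other character starting from the second (positions 2nd, 4th, 6th, ...), then keep only the last 2 characters.
Applying both steps to "wioqzfrcw": "iqfc", then "fc".

fc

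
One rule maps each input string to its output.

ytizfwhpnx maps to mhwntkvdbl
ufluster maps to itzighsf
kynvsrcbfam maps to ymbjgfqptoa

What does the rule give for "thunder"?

hvibrsf

What's happening: shift every letter 12 places backward in the alphabet (wrapping around).
Applying that to "thunder" gives "hvibrsf".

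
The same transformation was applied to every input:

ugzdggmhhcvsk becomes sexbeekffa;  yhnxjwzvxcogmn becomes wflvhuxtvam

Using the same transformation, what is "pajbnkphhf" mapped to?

nyhzlin

In each case the input is transformed by: delete the last 3 characters, then shift every letter 2 places backward in the alphabet (wrapping around).
On "pajbnkphhf": the first step gives "pajbnkp", and the second then gives "nyhzlin".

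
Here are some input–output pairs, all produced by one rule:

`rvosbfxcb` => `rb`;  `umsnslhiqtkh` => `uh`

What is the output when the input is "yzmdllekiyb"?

The rule is to take characters alternately from the front and the back (1st, last, 2nd, 2nd-last, ...), then keep only the first 2 characters.
On "yzmdllekiyb": the first step gives "ybzymidklel", and the second then gives "yb".

yb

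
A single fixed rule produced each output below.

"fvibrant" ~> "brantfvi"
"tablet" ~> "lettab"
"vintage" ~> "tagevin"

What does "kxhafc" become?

afckxh

The pattern: move the first 3 characters to the end (rotate left by 3).
On "kxhafc" that produces "afckxh".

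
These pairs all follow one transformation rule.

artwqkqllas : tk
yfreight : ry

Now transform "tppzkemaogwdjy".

mi

In each case the input is transformed by: shift every letter 7 places backward in the alphabet (wrapping around), then keep only the first 2 characters.
For "tppzkemaogwdjy" the result is "mi".
(Check on "artwqkqllas": → "tkmpjdjeetl" → "tk" ✓)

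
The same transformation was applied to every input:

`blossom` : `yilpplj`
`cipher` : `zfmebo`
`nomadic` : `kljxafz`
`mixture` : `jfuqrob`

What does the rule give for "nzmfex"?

Rule — shift every letter 3 places backward in the alphabet (wrapping around).
Applying that to "nzmfex" gives "kwjcbu".

kwjcbu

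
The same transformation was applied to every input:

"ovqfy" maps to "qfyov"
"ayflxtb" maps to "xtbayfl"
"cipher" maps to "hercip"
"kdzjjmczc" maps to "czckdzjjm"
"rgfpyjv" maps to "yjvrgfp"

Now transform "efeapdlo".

dloefeap

The pattern: move the last 3 characters to the front (rotate right by 3).
So "efeapdlo" becomes "dloefeap".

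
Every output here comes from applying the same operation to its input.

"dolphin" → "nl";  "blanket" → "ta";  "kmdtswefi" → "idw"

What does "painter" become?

What's happening: move the last 3 characters to the front (rotate right by 3), then keep one character in every 3, starting at position 3 (positions 3rd, 6th, 9th, ...).
For "painter", step one produces "terpain"; step two turns that into "ri".

ri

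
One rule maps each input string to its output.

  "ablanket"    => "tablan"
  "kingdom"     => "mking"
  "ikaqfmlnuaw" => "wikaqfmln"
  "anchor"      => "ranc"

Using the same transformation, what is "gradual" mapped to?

The rule is to move the last character to the front, then delete the last 2 characters.
On "gradual" that produces "lgrad".

lgrad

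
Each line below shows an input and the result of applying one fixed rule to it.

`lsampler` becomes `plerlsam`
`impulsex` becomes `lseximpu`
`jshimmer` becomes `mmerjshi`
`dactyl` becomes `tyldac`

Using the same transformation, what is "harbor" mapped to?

The rule is to swap the front and back halves of the string.
Applying that to "harbor" gives "borhar".

borhar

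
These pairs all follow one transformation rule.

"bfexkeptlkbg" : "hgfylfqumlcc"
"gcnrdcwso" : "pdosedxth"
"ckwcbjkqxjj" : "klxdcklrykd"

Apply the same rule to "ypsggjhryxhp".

qqthhkiszyiz

Rule — swap the first and last characters, then shift every letter 1 place forward in the alphabet (wrapping around).
Starting from "ypsggjhryxhp": after the first operation, "ppsggjhryxhy"; after the second, "qqthhkiszyiz".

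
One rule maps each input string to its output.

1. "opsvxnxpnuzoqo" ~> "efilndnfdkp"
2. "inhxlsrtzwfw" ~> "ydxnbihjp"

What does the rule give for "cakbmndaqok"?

sqarcdtq

The transformation: delete the last 3 characters, then shift every letter 10 places backward in the alphabet (wrapping around).
Starting from "cakbmndaqok": after the first operation, "cakbmnda"; after the second, "sqarcdtq".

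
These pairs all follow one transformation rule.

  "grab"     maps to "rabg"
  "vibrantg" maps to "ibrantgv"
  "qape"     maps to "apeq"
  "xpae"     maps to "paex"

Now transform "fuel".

uelf

The transformation: move the first character to the end.
"fuel" → "uelf".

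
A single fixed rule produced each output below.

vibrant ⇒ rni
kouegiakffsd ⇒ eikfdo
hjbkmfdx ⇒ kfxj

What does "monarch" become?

aco

Each output is the input with this applied: keep every other character starting from the second (positions 2nd, 4th, 6th, ...), then move the first character to the end.
"monarch" → "oac" → "aco".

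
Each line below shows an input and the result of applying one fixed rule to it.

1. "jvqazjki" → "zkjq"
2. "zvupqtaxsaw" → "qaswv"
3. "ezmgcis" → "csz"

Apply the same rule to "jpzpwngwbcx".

wgbxp

Rule — move the first 3 characters to the end (rotate left by 3), then keep every other character starting from the second (positions 2nd, 4th, 6th, ...).
On "jpzpwngwbcx": the first step gives "pwngwbcxjpz", and the second then gives "wgbxp".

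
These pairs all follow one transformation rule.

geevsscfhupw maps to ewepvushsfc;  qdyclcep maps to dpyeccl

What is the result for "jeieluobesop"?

Each output is the input with this applied: delete the first character, then take characters alternately from the front and the back (1st, last, 2nd, 2nd-last, ...).
"jeieluobesop" → "eieluobesop" → "epioesleubo".

epioesleubo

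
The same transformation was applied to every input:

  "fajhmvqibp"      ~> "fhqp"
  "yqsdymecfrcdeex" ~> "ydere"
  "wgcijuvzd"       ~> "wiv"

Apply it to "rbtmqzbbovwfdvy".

rmbvd

Looking at the pairs, the operation is to keep one character in every 3, starting at position 1 (positions 1st, 4th, 7th, ...).
On "rbtmqzbbovwfdvy" that produces "rmbvd".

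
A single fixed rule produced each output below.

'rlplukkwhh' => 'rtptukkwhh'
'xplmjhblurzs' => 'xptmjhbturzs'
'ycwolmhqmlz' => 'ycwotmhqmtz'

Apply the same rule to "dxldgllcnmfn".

dxtdgttcnmfn

Looking at the pairs, the operation is to replace every "l" with "t".
So "dxldgllcnmfn" becomes "dxtdgttcnmfn".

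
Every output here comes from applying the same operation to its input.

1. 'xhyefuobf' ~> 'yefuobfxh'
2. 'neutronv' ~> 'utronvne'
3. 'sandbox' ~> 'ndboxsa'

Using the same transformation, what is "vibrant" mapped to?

brantvi

The rule is to move the first 2 characters to the end (rotate left by 2).
On "vibrant" that produces "brantvi".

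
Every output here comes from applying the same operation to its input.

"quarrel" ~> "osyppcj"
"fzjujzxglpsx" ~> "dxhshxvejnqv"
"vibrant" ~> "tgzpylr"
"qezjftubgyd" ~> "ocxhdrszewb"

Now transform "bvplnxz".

ztnjlvx

The pattern: shift every letter 2 places backward in the alphabet (wrapping around).
Doing the same to "bvplnxz": "ztnjlvx".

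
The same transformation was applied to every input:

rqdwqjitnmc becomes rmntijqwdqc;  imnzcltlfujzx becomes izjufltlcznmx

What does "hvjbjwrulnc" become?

hnlurwjbjvc

The transformation: reverse the string, then swap the first and last characters.
"hvjbjwrulnc" → "cnlurwjbjvh" → "hnlurwjbjvc".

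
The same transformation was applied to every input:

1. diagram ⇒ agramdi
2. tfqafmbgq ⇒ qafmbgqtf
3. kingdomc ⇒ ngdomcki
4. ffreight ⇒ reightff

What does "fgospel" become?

Looking at the pairs, the operation is to move the first 2 characters to the end (rotate left by 2).
So "fgospel" becomes "ospelfg".

ospelfg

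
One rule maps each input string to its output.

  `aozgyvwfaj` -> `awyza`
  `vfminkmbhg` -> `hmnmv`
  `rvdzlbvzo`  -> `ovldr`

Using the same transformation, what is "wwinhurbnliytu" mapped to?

Each output is the input with this applied: keep every other character starting from the first (positions 1st, 3rd, 5th, ...), then reverse the string.
Working it through for "wwinhurbnliytu": intermediate "wihrnit", final "tinrhiw".

tinrhiw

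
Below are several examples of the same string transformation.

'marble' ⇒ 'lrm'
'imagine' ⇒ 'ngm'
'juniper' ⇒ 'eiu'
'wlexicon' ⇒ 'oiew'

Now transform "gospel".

esg

Looking at the pairs, the operation is to reverse the string, then keep every other character starting from the second (positions 2nd, 4th, 6th, ...).
Doing the same to "gospel": "esg".
(Check on "marble": → "elbram" → "lrm" ✓)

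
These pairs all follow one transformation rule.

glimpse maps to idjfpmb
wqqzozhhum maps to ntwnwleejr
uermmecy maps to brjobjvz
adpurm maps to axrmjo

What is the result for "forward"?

Looking at the pairs, the operation is to shift every letter 3 places backward in the alphabet (wrapping around), then swap each adjacent pair of characters (1↔2, 3↔4, ...).
"forward" → "lctooxa".

lctooxa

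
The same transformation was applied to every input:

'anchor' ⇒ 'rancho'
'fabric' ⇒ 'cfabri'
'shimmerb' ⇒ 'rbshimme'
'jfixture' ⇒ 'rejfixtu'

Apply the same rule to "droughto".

todrough

The rule is to swap the front and back halves of the string, then move the first 2 characters to the end (rotate left by 2).
"droughto" → "todrough".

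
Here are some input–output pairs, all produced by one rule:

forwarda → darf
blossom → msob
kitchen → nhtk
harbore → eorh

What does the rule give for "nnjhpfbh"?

bpjn

Rule — keep every other character starting from the first (positions 1st, 3rd, 5th, ...), then reverse the string.
Working it through for "nnjhpfbh": intermediate "njpb", final "bpjn".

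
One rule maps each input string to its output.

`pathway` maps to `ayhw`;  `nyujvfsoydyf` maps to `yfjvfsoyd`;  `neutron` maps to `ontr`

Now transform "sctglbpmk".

mkglbp

What's happening: delete the first 3 characters, then move the last 2 characters to the front (rotate right by 2).
Working it through for "sctglbpmk": intermediate "glbpmk", final "mkglbp".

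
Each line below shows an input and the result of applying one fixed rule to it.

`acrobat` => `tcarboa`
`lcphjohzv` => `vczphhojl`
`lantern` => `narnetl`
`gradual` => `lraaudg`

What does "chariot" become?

thoairc

In each case the input is transformed by: take characters alternately from the front and the back (1st, last, 2nd, 2nd-last, ...), then move the first character to the end.
Working it through for "chariot": intermediate "cthoair", final "thoairc".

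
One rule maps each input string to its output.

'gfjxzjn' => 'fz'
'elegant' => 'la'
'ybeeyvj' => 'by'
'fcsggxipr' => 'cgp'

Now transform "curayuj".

The rule is to keep one character in every 3, starting at position 2 (positions 2nd, 5th, 8th, ...).
So "curayuj" becomes "uy".

uy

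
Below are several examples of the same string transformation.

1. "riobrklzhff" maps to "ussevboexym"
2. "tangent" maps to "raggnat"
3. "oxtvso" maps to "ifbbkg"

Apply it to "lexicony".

balyrkvp

Each output is the input with this applied: shift every letter 13 places forward in the alphabet (wrapping around) — i.e. ROT13, then move the last 3 characters to the front (rotate right by 3).
Working it through for "lexicony": intermediate "yrkvpbal", final "balyrkvp".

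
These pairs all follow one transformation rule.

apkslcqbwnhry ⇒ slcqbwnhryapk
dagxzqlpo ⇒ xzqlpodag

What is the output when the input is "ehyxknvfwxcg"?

xknvfwxcgehy

The rule is to move the first 3 characters to the end (rotate left by 3).
On "ehyxknvfwxcg" that produces "xknvfwxcgehy".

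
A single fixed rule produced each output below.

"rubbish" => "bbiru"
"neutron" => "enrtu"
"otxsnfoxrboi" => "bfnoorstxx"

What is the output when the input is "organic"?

agnor

The pattern: delete the last 2 characters, then sort the characters into alphabetical order.
For "organic", step one produces "organ"; step two turns that into "agnor".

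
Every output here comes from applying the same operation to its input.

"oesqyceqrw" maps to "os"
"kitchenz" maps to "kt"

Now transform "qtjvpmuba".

What's happening: keep every other character starting from the first (positions 1st, 3rd, 5th, ...), then keep only the first 2 characters.
On "qtjvpmuba": the first step gives "qjpua", and the second then gives "qj".

qj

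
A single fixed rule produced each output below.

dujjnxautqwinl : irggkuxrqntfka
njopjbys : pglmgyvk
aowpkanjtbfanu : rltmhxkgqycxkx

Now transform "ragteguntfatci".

What's happening: shift every letter 3 places backward in the alphabet (wrapping around), then swap the first and last characters.
On "ragteguntfatci": the first step gives "oxdqbdrkqcxqzf", and the second then gives "fxdqbdrkqcxqzo".

fxdqbdrkqcxqzo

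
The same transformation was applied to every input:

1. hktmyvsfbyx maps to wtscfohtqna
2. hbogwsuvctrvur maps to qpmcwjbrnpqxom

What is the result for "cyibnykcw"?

Rule — move the last 3 characters to the front (rotate right by 3), then shift every letter 5 places backward in the alphabet (wrapping around).
"cyibnykcw" → "kcwcyibny" → "fxrxtdwit".
(Check on "hktmyvsfbyx": → "byxhktmyvsf" → "wtscfohtqna" ✓)

fxrxtdwit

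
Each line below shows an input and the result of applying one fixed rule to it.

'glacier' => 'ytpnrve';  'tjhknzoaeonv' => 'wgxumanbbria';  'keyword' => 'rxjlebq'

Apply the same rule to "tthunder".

The pattern: swap each adjacent pair of characters (1↔2, 3↔4, ...), then shift every letter 13 places forward in the alphabet (wrapping around) — i.e. ROT13.
On "tthunder" that produces "gghuqaer".

gghuqaer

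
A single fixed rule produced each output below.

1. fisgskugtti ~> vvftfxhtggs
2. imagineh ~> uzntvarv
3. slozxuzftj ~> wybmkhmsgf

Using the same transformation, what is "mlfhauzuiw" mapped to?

jysunhmhvz

The pattern: shift every letter 13 places forward in the alphabet (wrapping around) — i.e. ROT13, then swap the first and last characters.
For "mlfhauzuiw" the result is "jysunhmhvz".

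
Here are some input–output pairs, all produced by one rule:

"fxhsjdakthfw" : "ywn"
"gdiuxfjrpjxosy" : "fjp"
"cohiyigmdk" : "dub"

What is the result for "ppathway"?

The pattern: shift every letter 9 places backward in the alphabet (wrapping around), then keep only the last 3 characters.
"ppathway" → "ggrkynrp" → "nrp".

nrp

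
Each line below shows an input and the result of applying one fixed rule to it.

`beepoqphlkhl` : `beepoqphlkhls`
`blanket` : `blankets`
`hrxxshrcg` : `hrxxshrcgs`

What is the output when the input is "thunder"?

thunders

The pattern: append "s".
Applying that to "thunder" gives "thunders".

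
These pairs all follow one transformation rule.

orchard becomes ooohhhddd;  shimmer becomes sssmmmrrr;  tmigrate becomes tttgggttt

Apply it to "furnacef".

fffnnneee

What's happening: keep one character in every 3, starting at position 1 (positions 1st, 4th, 7th, ...), then repeat every character 3 times.
Working it through for "furnacef": intermediate "fne", final "fffnnneee".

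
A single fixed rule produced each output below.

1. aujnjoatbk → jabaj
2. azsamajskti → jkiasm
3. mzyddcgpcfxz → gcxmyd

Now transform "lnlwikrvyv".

iryll

In each case the input is transformed by: keep every other character starting from the first (positions 1st, 3rd, 5th, ...), then move the last 3 characters to the front (rotate right by 3).
"lnlwikrvyv" → "lliry" → "iryll".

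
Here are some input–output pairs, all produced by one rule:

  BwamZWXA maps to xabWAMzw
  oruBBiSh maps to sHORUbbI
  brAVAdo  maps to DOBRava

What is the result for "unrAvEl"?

What's happening: move the last 2 characters to the front (rotate right by 2), then flip the case of every letter.
Starting from "unrAvEl": after the first operation, "ElunrAv"; after the second, "eLUNRaV".

eLUNRaV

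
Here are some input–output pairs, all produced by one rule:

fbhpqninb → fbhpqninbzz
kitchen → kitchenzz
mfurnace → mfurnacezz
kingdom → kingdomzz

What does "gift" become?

giftzz

Looking at the pairs, the operation is to append "zz".
"gift" → "giftzz".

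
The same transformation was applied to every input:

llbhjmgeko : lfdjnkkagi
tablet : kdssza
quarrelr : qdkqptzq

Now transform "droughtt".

fgsscqnt

Rule — swap the front and back halves of the string, then shift every letter 1 place backward in the alphabet (wrapping around).
Working it through for "droughtt": intermediate "ghttdrou", final "fgsscqnt".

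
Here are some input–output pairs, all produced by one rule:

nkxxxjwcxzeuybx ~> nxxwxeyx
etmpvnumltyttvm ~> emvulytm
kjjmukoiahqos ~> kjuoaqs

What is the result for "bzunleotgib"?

What's happening: keep every other character starting from the first (positions 1st, 3rd, 5th, ...).
Doing the same to "bzunleotgib": "bulogb".

bulogb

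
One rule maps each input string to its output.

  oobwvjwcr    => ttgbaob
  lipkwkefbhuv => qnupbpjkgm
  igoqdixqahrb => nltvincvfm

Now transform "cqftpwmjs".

hvkyubr

The pattern: delete the last 2 characters, then shift every letter 5 places forward in the alphabet (wrapping around).
Starting from "cqftpwmjs": after the first operation, "cqftpwm"; after the second, "hvkyubr".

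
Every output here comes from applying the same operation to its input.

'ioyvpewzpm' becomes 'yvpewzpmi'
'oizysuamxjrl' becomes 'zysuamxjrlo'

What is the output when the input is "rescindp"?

The pattern: move the first 2 characters to the end (rotate left by 2), then delete the last character.
On "rescindp": the first step gives "scindpre", and the second then gives "scindpr".

scindpr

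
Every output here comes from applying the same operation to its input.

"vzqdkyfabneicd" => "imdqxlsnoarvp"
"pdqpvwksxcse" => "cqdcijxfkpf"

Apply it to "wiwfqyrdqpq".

Each output is the input with this applied: shift every letter 13 places forward in the alphabet (wrapping around) — i.e. ROT13, then delete the last character.
Doing the same to "wiwfqyrdqpq": "jvjsdleqdc".
(Check on "pdqpvwksxcse": → "cqdcijxfkpfr" → "cqdcijxfkpf" ✓)

jvjsdleqdc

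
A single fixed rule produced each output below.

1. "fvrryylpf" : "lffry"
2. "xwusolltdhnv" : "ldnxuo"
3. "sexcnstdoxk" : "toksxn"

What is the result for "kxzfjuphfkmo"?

pfmkzj

The transformation: keep every other character starting from the first (positions 1st, 3rd, 5th, ...), then move the first 3 characters to the end (rotate left by 3).
"kxzfjuphfkmo" → "kzjpfm" → "pfmkzj".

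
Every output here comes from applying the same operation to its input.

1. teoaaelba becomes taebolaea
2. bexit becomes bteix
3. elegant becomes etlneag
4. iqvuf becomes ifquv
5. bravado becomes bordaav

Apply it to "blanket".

The rule is to take characters alternately from the front and the back (1st, last, 2nd, 2nd-last, ...).
So "blanket" becomes "btleakn".

btleakn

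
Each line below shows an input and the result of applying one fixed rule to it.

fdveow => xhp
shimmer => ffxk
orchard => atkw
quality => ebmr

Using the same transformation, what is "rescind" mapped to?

vbgw

Each output is the input with this applied: shift every letter 7 places backward in the alphabet (wrapping around), then delete the first 3 characters.
"rescind" → "kxlvbgw" → "vbgw".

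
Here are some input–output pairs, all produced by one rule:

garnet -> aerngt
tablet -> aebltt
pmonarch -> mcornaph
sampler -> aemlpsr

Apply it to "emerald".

Looking at the pairs, the operation is to take characters alternately from the front and the back (1st, last, 2nd, 2nd-last, ...), then move the first 2 characters to the end (rotate left by 2).
Starting from "emerald": after the first operation, "edmlear"; after the second, "mleared".
(Check on "tablet": → "ttaebl" → "aebltt" ✓)

mleared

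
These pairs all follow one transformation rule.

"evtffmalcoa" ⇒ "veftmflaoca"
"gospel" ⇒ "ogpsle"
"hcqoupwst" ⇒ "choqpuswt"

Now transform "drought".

The rule is to swap each adjacent pair of characters (1↔2, 3↔4, ...).
On "drought" that produces "rduohgt".

rduohgt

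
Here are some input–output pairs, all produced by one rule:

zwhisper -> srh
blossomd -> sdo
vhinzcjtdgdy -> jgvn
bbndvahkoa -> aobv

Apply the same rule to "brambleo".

boa

Looking at the pairs, the operation is to swap the front and back halves of the string, then keep one character in every 3, starting at position 1 (positions 1st, 4th, 7th, ...).
Applying both steps to "brambleo": "bleobram", then "boa".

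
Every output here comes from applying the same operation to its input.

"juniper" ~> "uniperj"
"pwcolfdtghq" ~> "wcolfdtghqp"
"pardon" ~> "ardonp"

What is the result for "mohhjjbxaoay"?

ohhjjbxaoaym

In each case the input is transformed by: move the first character to the end.
"mohhjjbxaoay" → "ohhjjbxaoaym".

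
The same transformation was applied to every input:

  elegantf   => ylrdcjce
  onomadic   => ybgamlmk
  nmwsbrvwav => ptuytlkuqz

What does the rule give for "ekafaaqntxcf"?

The rule is to swap the front and back halves of the string, then shift every letter 2 places backward in the alphabet (wrapping around).
On "ekafaaqntxcf": the first step gives "qntxcfekafaa", and the second then gives "olrvadciydyy".

olrvadciydyy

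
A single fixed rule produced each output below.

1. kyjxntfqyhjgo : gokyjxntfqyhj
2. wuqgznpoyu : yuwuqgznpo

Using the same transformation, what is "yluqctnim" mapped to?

imyluqctn

Looking at the pairs, the operation is to move the last 2 characters to the front (rotate right by 2).
For "yluqctnim" the result is "imyluqctn".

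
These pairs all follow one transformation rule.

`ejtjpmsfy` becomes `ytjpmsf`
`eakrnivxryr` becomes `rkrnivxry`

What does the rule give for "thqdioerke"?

Rule — delete the first 2 characters, then move the last character to the front.
Starting from "thqdioerke": after the first operation, "qdioerke"; after the second, "eqdioerk".

eqdioerk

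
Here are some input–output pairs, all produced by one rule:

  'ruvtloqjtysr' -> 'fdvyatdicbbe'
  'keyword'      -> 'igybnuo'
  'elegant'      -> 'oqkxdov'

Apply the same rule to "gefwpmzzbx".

pgzwjjlhqo

What's happening: shift every letter 10 places forward in the alphabet (wrapping around), then move the first 2 characters to the end (rotate left by 2).
Working it through for "gefwpmzzbx": intermediate "qopgzwjjlh", final "pgzwjjlhqo".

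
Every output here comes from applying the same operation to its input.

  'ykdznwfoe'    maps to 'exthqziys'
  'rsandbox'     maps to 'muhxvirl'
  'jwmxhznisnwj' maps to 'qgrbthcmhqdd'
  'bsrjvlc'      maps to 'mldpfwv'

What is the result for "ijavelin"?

What's happening: shift every letter 6 places backward in the alphabet (wrapping around), then move the first character to the end.
"ijavelin" → "cdupyfch" → "dupyfchc".

dupyfchc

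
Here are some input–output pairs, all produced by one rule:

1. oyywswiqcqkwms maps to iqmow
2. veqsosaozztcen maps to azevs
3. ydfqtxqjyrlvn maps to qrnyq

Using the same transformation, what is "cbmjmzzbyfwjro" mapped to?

zfrcj

Looking at the pairs, the operation is to keep one character in every 3, starting at position 1 (positions 1st, 4th, 7th, ...), then move the last 3 characters to the front (rotate right by 3).
So "cbmjmzzbyfwjro" becomes "zfrcj".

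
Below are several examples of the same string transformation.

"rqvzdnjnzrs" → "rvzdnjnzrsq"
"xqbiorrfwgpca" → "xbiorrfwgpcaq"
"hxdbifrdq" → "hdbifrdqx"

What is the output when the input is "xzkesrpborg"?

xkesrpborgz

The transformation: move the first character to the end, then swap the first and last characters.
Starting from "xzkesrpborg": after the first operation, "zkesrpborgx"; after the second, "xkesrpborgz".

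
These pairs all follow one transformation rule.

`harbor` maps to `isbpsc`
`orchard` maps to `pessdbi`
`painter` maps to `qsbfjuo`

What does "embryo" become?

The rule is to take characters alternately from the front and the back (1st, last, 2nd, 2nd-last, ...), then shift every letter 1 place forward in the alphabet (wrapping around).
For "embryo", step one produces "eomybr"; step two turns that into "fpnzcs".

fpnzcs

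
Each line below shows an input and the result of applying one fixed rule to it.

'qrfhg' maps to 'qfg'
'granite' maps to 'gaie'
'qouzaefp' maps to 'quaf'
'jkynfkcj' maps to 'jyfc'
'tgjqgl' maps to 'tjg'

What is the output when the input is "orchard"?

The pattern: keep every other character starting from the first (positions 1st, 3rd, 5th, ...).
Applying that to "orchard" gives "ocad".

ocad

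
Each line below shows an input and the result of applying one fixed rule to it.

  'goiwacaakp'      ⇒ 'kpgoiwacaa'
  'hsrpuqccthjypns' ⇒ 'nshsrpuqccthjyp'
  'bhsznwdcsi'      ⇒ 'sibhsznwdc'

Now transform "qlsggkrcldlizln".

What's happening: move the last 2 characters to the front (rotate right by 2).
"qlsggkrcldlizln" → "lnqlsggkrcldliz".

lnqlsggkrcldliz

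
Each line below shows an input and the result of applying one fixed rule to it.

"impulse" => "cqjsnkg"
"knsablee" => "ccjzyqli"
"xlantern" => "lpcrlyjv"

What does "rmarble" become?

cjzpykp

In each case the input is transformed by: reverse the string, then shift every letter 2 places backward in the alphabet (wrapping around).
"rmarble" → "cjzpykp".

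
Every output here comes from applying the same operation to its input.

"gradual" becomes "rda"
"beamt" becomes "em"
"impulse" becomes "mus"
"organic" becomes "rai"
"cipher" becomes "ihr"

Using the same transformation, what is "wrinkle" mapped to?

rnl

What's happening: keep every other character starting from the second (positions 2nd, 4th, 6th, ...).
For "wrinkle" the result is "rnl".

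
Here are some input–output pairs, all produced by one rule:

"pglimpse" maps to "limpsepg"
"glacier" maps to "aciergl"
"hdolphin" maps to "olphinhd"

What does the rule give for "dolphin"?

Each output is the input with this applied: move the first 2 characters to the end (rotate left by 2).
On "dolphin" that produces "lphindo".

lphindo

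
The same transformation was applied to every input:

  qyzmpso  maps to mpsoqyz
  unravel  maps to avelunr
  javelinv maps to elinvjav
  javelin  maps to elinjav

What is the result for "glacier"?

ciergla

Rule — move the first 3 characters to the end (rotate left by 3).
For "glacier" the result is "ciergla".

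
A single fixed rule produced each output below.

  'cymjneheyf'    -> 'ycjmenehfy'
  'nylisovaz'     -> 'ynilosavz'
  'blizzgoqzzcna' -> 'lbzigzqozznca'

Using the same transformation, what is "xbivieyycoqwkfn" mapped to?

The rule is to swap each adjacent pair of characters (1↔2, 3↔4, ...).
"xbivieyycoqwkfn" → "bxvieiyyocwqfkn".

bxvieiyyocwqfkn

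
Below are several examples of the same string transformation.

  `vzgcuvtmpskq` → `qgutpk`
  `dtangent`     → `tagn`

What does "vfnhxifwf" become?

The pattern: swap the first and last characters, then keep every other character starting from the first (positions 1st, 3rd, 5th, ...).
Working it through for "vfnhxifwf": intermediate "ffnhxifwv", final "fnxfv".
(Check on "vzgcuvtmpskq": → "qzgcuvtmpskv" → "qgutpk" ✓)

fnxfv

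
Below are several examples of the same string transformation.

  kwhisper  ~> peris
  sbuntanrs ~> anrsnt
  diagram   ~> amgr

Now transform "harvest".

Each output is the input with this applied: delete the first 3 characters, then move the first 2 characters to the end (rotate left by 2).
Starting from "harvest": after the first operation, "vest"; after the second, "stve".
(Check on "sbuntanrs": → "ntanrs" → "anrsnt" ✓)

stve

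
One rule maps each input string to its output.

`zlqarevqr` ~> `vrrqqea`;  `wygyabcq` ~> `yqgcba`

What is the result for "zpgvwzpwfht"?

zwwvtphgf

Each output is the input with this applied: delete the first 2 characters, then sort the characters into reverse alphabetical order.
So "zpgvwzpwfht" becomes "zwwvtphgf".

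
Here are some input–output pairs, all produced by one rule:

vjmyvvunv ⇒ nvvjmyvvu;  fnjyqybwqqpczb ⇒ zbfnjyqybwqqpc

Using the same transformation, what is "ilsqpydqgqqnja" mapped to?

What's happening: move the last 2 characters to the front (rotate right by 2).
For "ilsqpydqgqqnja" the result is "jailsqpydqgqqn".

jailsqpydqgqqn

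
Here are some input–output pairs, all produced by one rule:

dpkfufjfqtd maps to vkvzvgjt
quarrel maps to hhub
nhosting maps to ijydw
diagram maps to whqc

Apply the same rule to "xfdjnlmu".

Looking at the pairs, the operation is to shift every letter 10 places backward in the alphabet (wrapping around), then delete the first 3 characters.
So "xfdjnlmu" becomes "zdbck".

zdbck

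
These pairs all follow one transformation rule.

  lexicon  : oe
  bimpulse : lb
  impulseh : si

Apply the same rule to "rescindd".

Rule — move the first 3 characters to the end (rotate left by 3), then keep one character in every 3, starting at position 3 (positions 3rd, 6th, 9th, ...).
Starting from "rescindd": after the first operation, "cinddres"; after the second, "nr".

nr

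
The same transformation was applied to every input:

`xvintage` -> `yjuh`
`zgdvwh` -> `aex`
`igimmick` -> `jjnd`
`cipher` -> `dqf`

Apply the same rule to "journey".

kvoz

Rule — keep every other character starting from the first (positions 1st, 3rd, 5th, ...), then shift every letter 1 place forward in the alphabet (wrapping around).
Applying that to "journey" gives "kvoz".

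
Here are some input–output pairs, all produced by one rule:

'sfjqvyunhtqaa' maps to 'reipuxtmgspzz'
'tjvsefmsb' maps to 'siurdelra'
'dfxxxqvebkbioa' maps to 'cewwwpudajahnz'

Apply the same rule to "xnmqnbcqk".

The transformation: shift every letter 1 place backward in the alphabet (wrapping around).
On "xnmqnbcqk" that produces "wmlpmabpj".

wmlpmabpj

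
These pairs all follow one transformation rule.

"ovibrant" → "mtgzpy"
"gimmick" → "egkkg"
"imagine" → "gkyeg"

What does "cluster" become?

ajsqr

Looking at the pairs, the operation is to shift every letter 2 places backward in the alphabet (wrapping around), then delete the last 2 characters.
For "cluster", step one produces "ajsqrcp"; step two turns that into "ajsqr".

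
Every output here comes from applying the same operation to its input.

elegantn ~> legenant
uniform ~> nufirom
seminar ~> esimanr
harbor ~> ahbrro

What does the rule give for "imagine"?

In each case the input is transformed by: swap each adjacent pair of characters (1↔2, 3↔4, ...).
So "imagine" becomes "miganie".

miganie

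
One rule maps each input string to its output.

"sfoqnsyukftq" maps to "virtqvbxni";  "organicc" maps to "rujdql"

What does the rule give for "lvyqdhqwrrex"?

oybtgktzuu

Rule — shift every letter 3 places forward in the alphabet (wrapping around), then delete the last 2 characters.
So "lvyqdhqwrrex" becomes "oybtgktzuu".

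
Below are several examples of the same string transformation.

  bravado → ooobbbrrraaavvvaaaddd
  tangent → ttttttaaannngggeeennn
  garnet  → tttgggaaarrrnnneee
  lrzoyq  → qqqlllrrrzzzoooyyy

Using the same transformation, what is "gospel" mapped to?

lllgggooossspppeee

The transformation: repeat every character 3 times, then move the last 3 characters to the front (rotate right by 3).
Starting from "gospel": after the first operation, "gggooossspppeeelll"; after the second, "lllgggooossspppeee".
(Check on "lrzoyq": → "lllrrrzzzoooyyyqqq" → "qqqlllrrrzzzoooyyy" ✓)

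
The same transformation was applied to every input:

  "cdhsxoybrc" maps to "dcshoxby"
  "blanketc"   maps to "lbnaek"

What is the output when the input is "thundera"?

htnued

The rule is to swap each adjacent pair of characters (1↔2, 3↔4, ...), then delete the last 2 characters.
On "thundera": the first step gives "htnuedar", and the second then gives "htnued".
(Check on "cdhsxoybrc": → "dcshoxbycr" → "dcshoxby" ✓)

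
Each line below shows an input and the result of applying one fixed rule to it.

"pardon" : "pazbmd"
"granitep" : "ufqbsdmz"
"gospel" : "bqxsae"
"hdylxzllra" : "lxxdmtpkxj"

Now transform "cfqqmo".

What's happening: swap the front and back halves of the string, then shift every letter 12 places forward in the alphabet (wrapping around).
Applying both steps to "cfqqmo": "qmocfq", then "cyaorc".

cyaorc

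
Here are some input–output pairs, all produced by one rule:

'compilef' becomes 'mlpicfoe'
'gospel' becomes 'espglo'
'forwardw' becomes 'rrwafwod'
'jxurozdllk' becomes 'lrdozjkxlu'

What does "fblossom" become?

The pattern: take characters alternately from the front and the back (1st, last, 2nd, 2nd-last, ...), then swap the front and back halves of the string.
Starting from "fblossom": after the first operation, "fmbolsos"; after the second, "lsosfmbo".

lsosfmbo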